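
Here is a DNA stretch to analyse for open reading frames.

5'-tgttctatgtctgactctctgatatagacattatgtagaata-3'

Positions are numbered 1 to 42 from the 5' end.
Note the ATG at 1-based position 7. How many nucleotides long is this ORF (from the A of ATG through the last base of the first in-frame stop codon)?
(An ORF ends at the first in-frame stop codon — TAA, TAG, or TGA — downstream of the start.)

Codons from position 7: ATG (7–9), TCT (10–12), GAC (13–15), TCT (16–18), CTG (19–21), ATA (22–24), TAG (25–27).
TAG is the first in-frame stop; ORF spans 7–27, 21 nucleotides.

21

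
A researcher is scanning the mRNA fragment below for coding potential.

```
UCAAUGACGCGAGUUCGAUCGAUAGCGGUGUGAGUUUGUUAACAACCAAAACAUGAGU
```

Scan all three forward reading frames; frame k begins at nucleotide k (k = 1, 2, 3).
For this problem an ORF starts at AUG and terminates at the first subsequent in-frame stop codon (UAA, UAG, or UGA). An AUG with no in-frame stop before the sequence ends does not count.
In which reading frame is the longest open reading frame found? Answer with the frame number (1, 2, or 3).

Frame 1: UCA AUG ACG CGA GUU CGA UCG AUA GCG GUG UGA GUU UGU UAA CAA CCA AAA CAU GAG — AUG at 4, stop UGA at 31 → 30 nt.
Frame 2: CAA UGA CGC GAG UUC GAU CGA UAG CGG UGU GAG UUU GUU AAC AAC CAA AAC AUG AGU — no AUG→stop ORF.
Frame 3: AAU GAC GCG AGU UCG AUC GAU AGC GGU GUG AGU UUG UUA ACA ACC AAA ACA UGA — no AUG→stop ORF.
Longest ORF is 30 nt in frame 1 (positions 4–33).

1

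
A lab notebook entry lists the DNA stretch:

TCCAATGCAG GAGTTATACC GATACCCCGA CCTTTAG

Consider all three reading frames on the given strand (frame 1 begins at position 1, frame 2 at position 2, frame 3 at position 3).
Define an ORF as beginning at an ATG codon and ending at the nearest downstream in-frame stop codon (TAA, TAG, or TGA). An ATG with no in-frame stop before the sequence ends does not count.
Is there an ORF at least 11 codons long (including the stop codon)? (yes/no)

yes

Frame 1: TCC AAT GCA GGA GTT ATA CCG ATA CCC CGA CCT TTA — no ATG→stop ORF.
Frame 2: CCA ATG CAG GAG TTA TAC CGA TAC CCC GAC CTT TAG — ATG at 5, stop TAG at 35 → 33 nt.
Frame 3: CAA TGC AGG AGT TAT ACC GAT ACC CCG ACC TTT — no ATG→stop ORF.
Frame 2 has an ORF of 11 codons (positions 5–37) ≥ 11, so yes.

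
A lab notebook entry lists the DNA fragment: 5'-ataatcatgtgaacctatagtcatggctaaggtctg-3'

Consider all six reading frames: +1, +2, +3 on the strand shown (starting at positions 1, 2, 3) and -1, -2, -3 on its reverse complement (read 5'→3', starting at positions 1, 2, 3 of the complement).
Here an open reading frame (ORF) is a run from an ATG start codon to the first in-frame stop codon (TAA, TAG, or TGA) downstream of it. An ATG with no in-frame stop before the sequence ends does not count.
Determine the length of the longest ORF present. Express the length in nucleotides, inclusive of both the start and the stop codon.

Reverse complement (5'→3'): CAGACCTTAGCCATGACTATAGGTTCACATGATTAT
Frame +1: ATA ATC ATG TGA ACC TAT AGT CAT GGC TAA GGT CTG — ATG at 7, stop TGA at 10 → 6 nt.
Frame +2: TAA TCA TGT GAA CCT ATA GTC ATG GCT AAG GTC — no ATG→stop ORF.
Frame +3: AAT CAT GTG AAC CTA TAG TCA TGG CTA AGG TCT — no ATG→stop ORF.
Frame -1: CAG ACC TTA GCC ATG ACT ATA GGT TCA CAT GAT TAT — no ATG→stop ORF.
Frame -2: AGA CCT TAG CCA TGA CTA TAG GTT CAC ATG ATT — no ATG→stop ORF.
Frame -3: GAC CTT AGC CAT GAC TAT AGG TTC ACA TGA TTA — no ATG→stop ORF.
Longest: frame +1, positions 7–12, 6 nt = 2 codons = 1 aa. → 6 nucleotides.

6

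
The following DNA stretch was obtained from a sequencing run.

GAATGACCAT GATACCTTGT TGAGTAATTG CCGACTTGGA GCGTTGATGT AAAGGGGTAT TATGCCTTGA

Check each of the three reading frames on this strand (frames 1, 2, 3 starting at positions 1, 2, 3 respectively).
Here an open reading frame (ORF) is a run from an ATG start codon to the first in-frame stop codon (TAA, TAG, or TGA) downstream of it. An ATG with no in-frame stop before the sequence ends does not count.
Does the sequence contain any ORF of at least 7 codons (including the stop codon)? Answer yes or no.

yes

Frame 1: GAA TGA CCA TGA TAC CTT GTT GAG TAA TTG CCG ACT TGG AGC GTT GAT GTA AAG GGG TAT TAT GCC TTG — no ATG→stop ORF.
Frame 2: AAT GAC CAT GAT ACC TTG TTG AGT AAT TGC CGA CTT GGA GCG TTG ATG TAA AGG GGT ATT ATG CCT TGA — ATG at 47, stop TAA at 50 → 6 nt; ATG at 62, stop TGA at 68 → 9 nt.
Frame 3: ATG ACC ATG ATA CCT TGT TGA GTA ATT GCC GAC TTG GAG CGT TGA TGT AAA GGG GTA TTA TGC CTT — ATG at 3, stop TGA at 21 → 21 nt; ATG at 9, stop TGA at 21 → 15 nt.
Frame 3 has an ORF of 7 codons (positions 3–23) ≥ 7, so yes.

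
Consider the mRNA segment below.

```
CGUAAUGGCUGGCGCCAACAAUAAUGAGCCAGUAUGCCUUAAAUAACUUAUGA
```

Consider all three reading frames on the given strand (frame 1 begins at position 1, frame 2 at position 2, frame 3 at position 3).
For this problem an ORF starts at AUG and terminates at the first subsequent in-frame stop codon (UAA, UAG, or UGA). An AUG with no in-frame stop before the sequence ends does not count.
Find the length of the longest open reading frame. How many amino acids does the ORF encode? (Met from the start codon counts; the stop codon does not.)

13

Frame 1: CGU AAU GGC UGG CGC CAA CAA UAA UGA GCC AGU AUG CCU UAA AUA ACU UAU — AUG at 34, stop UAA at 40 → 9 nt.
Frame 2: GUA AUG GCU GGC GCC AAC AAU AAU GAG CCA GUA UGC CUU AAA UAA CUU AUG — AUG at 5, stop UAA at 44 → 42 nt.
Frame 3: UAA UGG CUG GCG CCA ACA AUA AUG AGC CAG UAU GCC UUA AAU AAC UUA UGA — AUG at 24, stop UGA at 51 → 30 nt.
Longest: frame 2, positions 5–46, 42 nt = 14 codons = 13 aa. → 13 amino acids.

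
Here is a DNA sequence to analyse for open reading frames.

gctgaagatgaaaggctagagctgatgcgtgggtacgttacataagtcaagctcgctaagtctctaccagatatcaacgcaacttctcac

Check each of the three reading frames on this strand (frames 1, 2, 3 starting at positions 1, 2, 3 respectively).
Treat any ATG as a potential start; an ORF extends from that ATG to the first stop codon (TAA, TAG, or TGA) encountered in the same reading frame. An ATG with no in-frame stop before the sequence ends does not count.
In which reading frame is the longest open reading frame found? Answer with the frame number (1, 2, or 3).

1

Frame 1: GCT GAA GAT GAA AGG CTA GAG CTG ATG CGT GGG TAC GTT ACA TAA GTC AAG CTC GCT AAG TCT CTA CCA GAT ATC AAC GCA ACT TCT CAC — ATG at 25, stop TAA at 43 → 21 nt.
Frame 2: CTG AAG ATG AAA GGC TAG AGC TGA TGC GTG GGT ACG TTA CAT AAG TCA AGC TCG CTA AGT CTC TAC CAG ATA TCA ACG CAA CTT CTC — ATG at 8, stop TAG at 17 → 12 nt.
Frame 3: TGA AGA TGA AAG GCT AGA GCT GAT GCG TGG GTA CGT TAC ATA AGT CAA GCT CGC TAA GTC TCT ACC AGA TAT CAA CGC AAC TTC TCA — no ATG→stop ORF.
Longest ORF is 21 nt in frame 1 (positions 25–45).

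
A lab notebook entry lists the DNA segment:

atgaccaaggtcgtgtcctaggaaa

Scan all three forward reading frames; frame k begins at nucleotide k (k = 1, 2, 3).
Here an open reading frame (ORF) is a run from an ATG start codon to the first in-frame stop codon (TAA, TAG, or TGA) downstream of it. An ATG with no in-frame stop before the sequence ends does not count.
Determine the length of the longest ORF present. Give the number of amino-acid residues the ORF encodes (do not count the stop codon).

6

Frame 1: ATG ACC AAG GTC GTG TCC TAG GAA — ATG at 1, stop TAG at 19 → 21 nt.
Frame 2: TGA CCA AGG TCG TGT CCT AGG AAA — no ATG→stop ORF.
Frame 3: GAC CAA GGT CGT GTC CTA GGA — no ATG→stop ORF.
Longest: frame 1, positions 1–21, 21 nt = 7 codons = 6 aa. → 6 amino acids.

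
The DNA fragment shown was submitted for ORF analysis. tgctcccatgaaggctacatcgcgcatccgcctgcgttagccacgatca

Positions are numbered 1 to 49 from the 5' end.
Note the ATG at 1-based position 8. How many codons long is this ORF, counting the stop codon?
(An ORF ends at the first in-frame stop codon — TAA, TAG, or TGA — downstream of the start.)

Codons from position 8: ATG (8–10), AAG (11–13), GCT (14–16), ACA (17–19), TCG (20–22), CGC (23–25), ATC (26–28), CGC (29–31), CTG (32–34), CGT (35–37), TAG (38–40).
TAG is the first in-frame stop; that's 11 codons including the stop.

11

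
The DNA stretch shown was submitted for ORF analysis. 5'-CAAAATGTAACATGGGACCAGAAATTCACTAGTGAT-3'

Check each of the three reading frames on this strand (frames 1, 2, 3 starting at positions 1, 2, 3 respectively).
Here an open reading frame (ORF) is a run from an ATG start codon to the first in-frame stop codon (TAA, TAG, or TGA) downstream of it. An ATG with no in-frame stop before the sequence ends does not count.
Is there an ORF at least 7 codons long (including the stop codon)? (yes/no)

yes

Frame 1: CAA AAT GTA ACA TGG GAC CAG AAA TTC ACT AGT GAT — no ATG→stop ORF.
Frame 2: AAA ATG TAA CAT GGG ACC AGA AAT TCA CTA GTG — ATG at 5, stop TAA at 8 → 6 nt.
Frame 3: AAA TGT AAC ATG GGA CCA GAA ATT CAC TAG TGA — ATG at 12, stop TAG at 30 → 21 nt.
Frame 3 has an ORF of 7 codons (positions 12–32) ≥ 7, so yes.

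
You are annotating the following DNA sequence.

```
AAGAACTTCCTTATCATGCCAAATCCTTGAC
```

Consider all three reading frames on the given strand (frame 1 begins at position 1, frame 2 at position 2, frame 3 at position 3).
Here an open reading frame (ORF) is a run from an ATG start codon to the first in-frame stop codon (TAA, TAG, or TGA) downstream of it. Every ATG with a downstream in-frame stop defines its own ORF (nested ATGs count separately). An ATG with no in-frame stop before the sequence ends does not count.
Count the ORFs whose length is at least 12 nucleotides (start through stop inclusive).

1

Frame 1: AAG AAC TTC CTT ATC ATG CCA AAT CCT TGA — ATG at 16, stop TGA at 28 → 15 nt.
Frame 2: AGA ACT TCC TTA TCA TGC CAA ATC CTT GAC — no ATG→stop ORF.
Frame 3: GAA CTT CCT TAT CAT GCC AAA TCC TTG — no ATG→stop ORF.
ORFs ≥ 12 nucleotides: frame 1 16–30 (15 nucleotides). Count = 1.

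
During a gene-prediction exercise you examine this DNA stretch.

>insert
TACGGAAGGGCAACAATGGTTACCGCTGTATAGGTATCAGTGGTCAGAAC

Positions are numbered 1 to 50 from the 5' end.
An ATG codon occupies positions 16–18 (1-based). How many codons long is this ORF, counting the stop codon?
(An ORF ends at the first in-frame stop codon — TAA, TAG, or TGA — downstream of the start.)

6

Codons from position 16: ATG (16–18), GTT (19–21), ACC (22–24), GCT (25–27), GTA (28–30), TAG (31–33).
TAG is the first in-frame stop; that's 6 codons including the stop.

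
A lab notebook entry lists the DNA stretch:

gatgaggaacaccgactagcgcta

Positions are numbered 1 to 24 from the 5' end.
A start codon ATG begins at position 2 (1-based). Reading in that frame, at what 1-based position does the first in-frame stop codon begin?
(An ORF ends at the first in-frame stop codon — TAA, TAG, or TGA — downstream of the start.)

17

Codons from position 2: ATG (2–4), AGG (5–7), AAC (8–10), ACC (11–13), GAC (14–16), TAG (17–19).
TAG is a stop codon; it begins at position 17.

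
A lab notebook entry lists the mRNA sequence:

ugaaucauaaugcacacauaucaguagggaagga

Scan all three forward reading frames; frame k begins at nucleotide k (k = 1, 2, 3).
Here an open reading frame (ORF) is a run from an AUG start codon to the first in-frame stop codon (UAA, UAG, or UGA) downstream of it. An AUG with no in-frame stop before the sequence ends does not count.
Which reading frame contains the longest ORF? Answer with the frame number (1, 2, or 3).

1

Frame 1: UGA AUC AUA AUG CAC ACA UAU CAG UAG GGA AGG — AUG at 10, stop UAG at 25 → 18 nt.
Frame 2: GAA UCA UAA UGC ACA CAU AUC AGU AGG GAA GGA — no AUG→stop ORF.
Frame 3: AAU CAU AAU GCA CAC AUA UCA GUA GGG AAG — no AUG→stop ORF.
Longest ORF is 18 nt in frame 1 (positions 10–27).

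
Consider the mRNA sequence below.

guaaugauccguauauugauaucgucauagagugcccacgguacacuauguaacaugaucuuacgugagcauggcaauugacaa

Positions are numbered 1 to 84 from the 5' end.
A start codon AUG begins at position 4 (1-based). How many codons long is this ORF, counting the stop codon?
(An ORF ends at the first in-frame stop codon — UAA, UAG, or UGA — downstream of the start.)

Codons from position 4: AUG (4–6), AUC (7–9), CGU (10–12), AUA (13–15), UUG (16–18), AUA (19–21), UCG (22–24), UCA (25–27), UAG (28–30).
UAG is the first in-frame stop; that's 9 codons including the stop.

9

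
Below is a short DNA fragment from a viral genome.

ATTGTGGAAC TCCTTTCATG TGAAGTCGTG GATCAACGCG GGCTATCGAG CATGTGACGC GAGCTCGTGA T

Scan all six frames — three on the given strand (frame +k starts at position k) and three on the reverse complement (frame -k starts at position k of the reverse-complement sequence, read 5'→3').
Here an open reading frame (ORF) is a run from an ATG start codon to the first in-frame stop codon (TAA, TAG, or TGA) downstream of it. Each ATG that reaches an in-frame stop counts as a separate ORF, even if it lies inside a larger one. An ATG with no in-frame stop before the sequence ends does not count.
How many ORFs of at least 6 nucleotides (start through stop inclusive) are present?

3

Reverse complement (5'→3'): ATCACGAGCTCGCGTCACATGCTCGATAGCCCGCGTTGATCCACGACTTCACATGAAAGGAGTTCCACAAT
Frame +1: ATT GTG GAA CTC CTT TCA TGT GAA GTC GTG GAT CAA CGC GGG CTA TCG AGC ATG TGA CGC GAG CTC GTG — ATG at 52, stop TGA at 55 → 6 nt.
Frame +2: TTG TGG AAC TCC TTT CAT GTG AAG TCG TGG ATC AAC GCG GGC TAT CGA GCA TGT GAC GCG AGC TCG TGA — no ATG→stop ORF.
Frame +3: TGT GGA ACT CCT TTC ATG TGA AGT CGT GGA TCA ACG CGG GCT ATC GAG CAT GTG ACG CGA GCT CGT GAT — ATG at 18, stop TGA at 21 → 6 nt.
Frame -1: ATC ACG AGC TCG CGT CAC ATG CTC GAT AGC CCG CGT TGA TCC ACG ACT TCA CAT GAA AGG AGT TCC ACA — ATG at 19, stop TGA at 37 → 21 nt.
Frame -2: TCA CGA GCT CGC GTC ACA TGC TCG ATA GCC CGC GTT GAT CCA CGA CTT CAC ATG AAA GGA GTT CCA CAA — no ATG→stop ORF.
Frame -3: CAC GAG CTC GCG TCA CAT GCT CGA TAG CCC GCG TTG ATC CAC GAC TTC ACA TGA AAG GAG TTC CAC AAT — no ATG→stop ORF.
ORFs ≥ 6 nucleotides: frame +1 52–57 (6 nucleotides), frame +3 18–23 (6 nucleotides), frame -1 19–39 (21 nucleotides). Count = 3.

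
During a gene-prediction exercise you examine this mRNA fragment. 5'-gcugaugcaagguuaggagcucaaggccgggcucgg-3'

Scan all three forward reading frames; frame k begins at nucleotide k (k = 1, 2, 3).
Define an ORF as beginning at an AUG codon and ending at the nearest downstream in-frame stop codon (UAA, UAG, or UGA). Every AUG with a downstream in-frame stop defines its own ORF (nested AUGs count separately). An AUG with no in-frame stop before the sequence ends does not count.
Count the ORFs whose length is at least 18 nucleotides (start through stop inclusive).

Frame 1: GCU GAU GCA AGG UUA GGA GCU CAA GGC CGG GCU CGG — no AUG→stop ORF.
Frame 2: CUG AUG CAA GGU UAG GAG CUC AAG GCC GGG CUC — AUG at 5, stop UAG at 14 → 12 nt.
Frame 3: UGA UGC AAG GUU AGG AGC UCA AGG CCG GGC UCG — no AUG→stop ORF.
No ORF reaches 18 nucleotides. Count = 0.

0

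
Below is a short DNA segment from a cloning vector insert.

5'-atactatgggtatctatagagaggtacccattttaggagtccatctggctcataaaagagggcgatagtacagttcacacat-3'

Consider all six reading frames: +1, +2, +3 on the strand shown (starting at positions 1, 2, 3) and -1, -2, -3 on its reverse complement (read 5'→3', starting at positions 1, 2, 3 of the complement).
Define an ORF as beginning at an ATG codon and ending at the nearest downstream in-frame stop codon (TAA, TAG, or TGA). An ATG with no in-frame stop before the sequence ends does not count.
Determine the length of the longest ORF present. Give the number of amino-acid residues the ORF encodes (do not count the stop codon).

Reverse complement (5'→3'): ATGTGTGAACTGTACTATCGCCCTCTTTTATGAGCCAGATGGACTCCTAAAATGGGTACCTCTCTATAGATACCCATAGTAT
Frame +1: ATA CTA TGG GTA TCT ATA GAG AGG TAC CCA TTT TAG GAG TCC ATC TGG CTC ATA AAA GAG GGC GAT AGT ACA GTT CAC ACA — no ATG→stop ORF.
Frame +2: TAC TAT GGG TAT CTA TAG AGA GGT ACC CAT TTT AGG AGT CCA TCT GGC TCA TAA AAG AGG GCG ATA GTA CAG TTC ACA CAT — no ATG→stop ORF.
Frame +3: ACT ATG GGT ATC TAT AGA GAG GTA CCC ATT TTA GGA GTC CAT CTG GCT CAT AAA AGA GGG CGA TAG TAC AGT TCA CAC — ATG at 6, stop TAG at 66 → 63 nt.
Frame -1: ATG TGT GAA CTG TAC TAT CGC CCT CTT TTA TGA GCC AGA TGG ACT CCT AAA ATG GGT ACC TCT CTA TAG ATA CCC ATA GTA — ATG at 1, stop TGA at 31 → 33 nt; ATG at 52, stop TAG at 67 → 18 nt.
Frame -2: TGT GTG AAC TGT ACT ATC GCC CTC TTT TAT GAG CCA GAT GGA CTC CTA AAA TGG GTA CCT CTC TAT AGA TAC CCA TAG TAT — no ATG→stop ORF.
Frame -3: GTG TGA ACT GTA CTA TCG CCC TCT TTT ATG AGC CAG ATG GAC TCC TAA AAT GGG TAC CTC TCT ATA GAT ACC CAT AGT — ATG at 30, stop TAA at 48 → 21 nt; ATG at 39, stop TAA at 48 → 12 nt.
Longest: frame +3, positions 6–68, 63 nt = 21 codons = 20 aa. → 20 amino acids.

20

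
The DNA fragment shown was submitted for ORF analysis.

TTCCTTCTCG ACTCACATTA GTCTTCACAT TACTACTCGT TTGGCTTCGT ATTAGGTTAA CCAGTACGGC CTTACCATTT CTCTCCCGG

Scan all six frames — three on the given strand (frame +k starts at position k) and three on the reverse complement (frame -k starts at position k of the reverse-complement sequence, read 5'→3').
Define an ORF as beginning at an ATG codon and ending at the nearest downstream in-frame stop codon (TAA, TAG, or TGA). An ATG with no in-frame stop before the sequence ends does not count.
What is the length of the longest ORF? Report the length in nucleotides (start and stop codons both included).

Reverse complement (5'→3'): CCGGGAGAGAAATGGTAAGGCCGTACTGGTTAACCTAATACGAAGCCAAACGAGTAGTAATGTGAAGACTAATGTGAGTCGAGAAGGAA
Frame +1: TTC CTT CTC GAC TCA CAT TAG TCT TCA CAT TAC TAC TCG TTT GGC TTC GTA TTA GGT TAA CCA GTA CGG CCT TAC CAT TTC TCT CCC — no ATG→stop ORF.
Frame +2: TCC TTC TCG ACT CAC ATT AGT CTT CAC ATT ACT ACT CGT TTG GCT TCG TAT TAG GTT AAC CAG TAC GGC CTT ACC ATT TCT CTC CCG — no ATG→stop ORF.
Frame +3: CCT TCT CGA CTC ACA TTA GTC TTC ACA TTA CTA CTC GTT TGG CTT CGT ATT AGG TTA ACC AGT ACG GCC TTA CCA TTT CTC TCC CGG — no ATG→stop ORF.
Frame -1: CCG GGA GAG AAA TGG TAA GGC CGT ACT GGT TAA CCT AAT ACG AAG CCA AAC GAG TAG TAA TGT GAA GAC TAA TGT GAG TCG AGA AGG — no ATG→stop ORF.
Frame -2: CGG GAG AGA AAT GGT AAG GCC GTA CTG GTT AAC CTA ATA CGA AGC CAA ACG AGT AGT AAT GTG AAG ACT AAT GTG AGT CGA GAA GGA — no ATG→stop ORF.
Frame -3: GGG AGA GAA ATG GTA AGG CCG TAC TGG TTA ACC TAA TAC GAA GCC AAA CGA GTA GTA ATG TGA AGA CTA ATG TGA GTC GAG AAG GAA — ATG at 12, stop TAA at 36 → 27 nt; ATG at 60, stop TGA at 63 → 6 nt; ATG at 72, stop TGA at 75 → 6 nt.
Longest: frame -3, positions 12–38, 27 nt = 9 codons = 8 aa. → 27 nucleotides.

27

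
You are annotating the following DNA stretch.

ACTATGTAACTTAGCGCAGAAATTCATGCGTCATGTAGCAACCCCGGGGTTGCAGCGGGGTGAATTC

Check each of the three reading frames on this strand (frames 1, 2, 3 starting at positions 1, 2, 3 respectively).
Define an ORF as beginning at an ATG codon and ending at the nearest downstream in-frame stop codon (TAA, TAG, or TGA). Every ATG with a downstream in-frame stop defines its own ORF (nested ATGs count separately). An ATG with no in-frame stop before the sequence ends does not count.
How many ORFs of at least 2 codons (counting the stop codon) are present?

2

Frame 1: ACT ATG TAA CTT AGC GCA GAA ATT CAT GCG TCA TGT AGC AAC CCC GGG GTT GCA GCG GGG TGA ATT — ATG at 4, stop TAA at 7 → 6 nt.
Frame 2: CTA TGT AAC TTA GCG CAG AAA TTC ATG CGT CAT GTA GCA ACC CCG GGG TTG CAG CGG GGT GAA TTC — no ATG→stop ORF.
Frame 3: TAT GTA ACT TAG CGC AGA AAT TCA TGC GTC ATG TAG CAA CCC CGG GGT TGC AGC GGG GTG AAT — ATG at 33, stop TAG at 36 → 6 nt.
ORFs ≥ 2 codons: frame 1 4–9 (2 codons), frame 3 33–38 (2 codons). Count = 2.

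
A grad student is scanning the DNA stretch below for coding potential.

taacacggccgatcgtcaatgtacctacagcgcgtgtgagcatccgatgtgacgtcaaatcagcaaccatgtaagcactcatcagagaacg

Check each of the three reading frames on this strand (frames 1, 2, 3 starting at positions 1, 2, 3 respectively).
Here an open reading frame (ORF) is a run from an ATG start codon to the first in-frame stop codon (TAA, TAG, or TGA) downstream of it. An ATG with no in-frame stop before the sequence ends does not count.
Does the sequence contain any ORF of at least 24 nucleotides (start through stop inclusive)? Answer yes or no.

no

Frame 1: TAA CAC GGC CGA TCG TCA ATG TAC CTA CAG CGC GTG TGA GCA TCC GAT GTG ACG TCA AAT CAG CAA CCA TGT AAG CAC TCA TCA GAG AAC — ATG at 19, stop TGA at 37 → 21 nt.
Frame 2: AAC ACG GCC GAT CGT CAA TGT ACC TAC AGC GCG TGT GAG CAT CCG ATG TGA CGT CAA ATC AGC AAC CAT GTA AGC ACT CAT CAG AGA ACG — ATG at 47, stop TGA at 50 → 6 nt.
Frame 3: ACA CGG CCG ATC GTC AAT GTA CCT ACA GCG CGT GTG AGC ATC CGA TGT GAC GTC AAA TCA GCA ACC ATG TAA GCA CTC ATC AGA GAA — ATG at 69, stop TAA at 72 → 6 nt.
Largest ORF found is 21 nucleotides < 24, so no.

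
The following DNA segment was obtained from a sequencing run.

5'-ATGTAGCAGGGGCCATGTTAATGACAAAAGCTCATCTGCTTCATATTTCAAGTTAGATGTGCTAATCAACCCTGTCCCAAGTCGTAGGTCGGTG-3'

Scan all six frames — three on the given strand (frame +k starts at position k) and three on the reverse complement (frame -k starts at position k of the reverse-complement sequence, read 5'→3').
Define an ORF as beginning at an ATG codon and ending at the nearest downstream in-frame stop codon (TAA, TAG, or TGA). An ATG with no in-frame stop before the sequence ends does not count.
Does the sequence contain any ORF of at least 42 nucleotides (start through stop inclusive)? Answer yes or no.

yes

Reverse complement (5'→3'): CACCGACCTACGACTTGGGACAGGGTTGATTAGCACATCTAACTTGAAATATGAAGCAGATGAGCTTTTGTCATTAACATGGCCCCTGCTACAT
Frame +1: ATG TAG CAG GGG CCA TGT TAA TGA CAA AAG CTC ATC TGC TTC ATA TTT CAA GTT AGA TGT GCT AAT CAA CCC TGT CCC AAG TCG TAG GTC GGT — ATG at 1, stop TAG at 4 → 6 nt.
Frame +2: TGT AGC AGG GGC CAT GTT AAT GAC AAA AGC TCA TCT GCT TCA TAT TTC AAG TTA GAT GTG CTA ATC AAC CCT GTC CCA AGT CGT AGG TCG GTG — no ATG→stop ORF.
Frame +3: GTA GCA GGG GCC ATG TTA ATG ACA AAA GCT CAT CTG CTT CAT ATT TCA AGT TAG ATG TGC TAA TCA ACC CTG TCC CAA GTC GTA GGT CGG — ATG at 15, stop TAG at 54 → 42 nt; ATG at 21, stop TAG at 54 → 36 nt; ATG at 57, stop TAA at 63 → 9 nt.
Frame -1: CAC CGA CCT ACG ACT TGG GAC AGG GTT GAT TAG CAC ATC TAA CTT GAA ATA TGA AGC AGA TGA GCT TTT GTC ATT AAC ATG GCC CCT GCT ACA — no ATG→stop ORF.
Frame -2: ACC GAC CTA CGA CTT GGG ACA GGG TTG ATT AGC ACA TCT AAC TTG AAA TAT GAA GCA GAT GAG CTT TTG TCA TTA ACA TGG CCC CTG CTA CAT — no ATG→stop ORF.
Frame -3: CCG ACC TAC GAC TTG GGA CAG GGT TGA TTA GCA CAT CTA ACT TGA AAT ATG AAG CAG ATG AGC TTT TGT CAT TAA CAT GGC CCC TGC TAC — ATG at 51, stop TAA at 75 → 27 nt; ATG at 60, stop TAA at 75 → 18 nt.
Frame +3 has an ORF of 42 nucleotides (positions 15–56) ≥ 42, so yes.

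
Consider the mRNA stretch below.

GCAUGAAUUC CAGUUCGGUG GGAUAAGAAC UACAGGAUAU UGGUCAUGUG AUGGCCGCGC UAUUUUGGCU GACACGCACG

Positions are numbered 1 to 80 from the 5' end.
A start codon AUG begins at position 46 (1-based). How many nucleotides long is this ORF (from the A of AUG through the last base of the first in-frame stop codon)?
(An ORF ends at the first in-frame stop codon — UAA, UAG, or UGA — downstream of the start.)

Codons from position 46: AUG (46–48), UGA (49–51).
UGA is the first in-frame stop; ORF spans 46–51, 6 nucleotides.

6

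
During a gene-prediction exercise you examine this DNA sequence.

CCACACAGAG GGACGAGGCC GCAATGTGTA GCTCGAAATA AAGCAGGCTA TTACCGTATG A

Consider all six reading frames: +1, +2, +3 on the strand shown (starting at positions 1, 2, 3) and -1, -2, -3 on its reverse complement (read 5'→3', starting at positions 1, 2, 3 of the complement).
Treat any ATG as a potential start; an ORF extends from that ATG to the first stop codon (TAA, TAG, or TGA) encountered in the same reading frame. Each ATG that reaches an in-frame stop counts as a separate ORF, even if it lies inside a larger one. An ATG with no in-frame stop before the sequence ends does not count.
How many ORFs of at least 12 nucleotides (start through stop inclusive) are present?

Reverse complement (5'→3'): TCATACGGTAATAGCCTGCTTTATTTCGAGCTACACATTGCGGCCTCGTCCCTCTGTGTGG
Frame +1: CCA CAC AGA GGG ACG AGG CCG CAA TGT GTA GCT CGA AAT AAA GCA GGC TAT TAC CGT ATG — no ATG→stop ORF.
Frame +2: CAC ACA GAG GGA CGA GGC CGC AAT GTG TAG CTC GAA ATA AAG CAG GCT ATT ACC GTA TGA — no ATG→stop ORF.
Frame +3: ACA CAG AGG GAC GAG GCC GCA ATG TGT AGC TCG AAA TAA AGC AGG CTA TTA CCG TAT — ATG at 24, stop TAA at 39 → 18 nt.
Frame -1: TCA TAC GGT AAT AGC CTG CTT TAT TTC GAG CTA CAC ATT GCG GCC TCG TCC CTC TGT GTG — no ATG→stop ORF.
Frame -2: CAT ACG GTA ATA GCC TGC TTT ATT TCG AGC TAC ACA TTG CGG CCT CGT CCC TCT GTG TGG — no ATG→stop ORF.
Frame -3: ATA CGG TAA TAG CCT GCT TTA TTT CGA GCT ACA CAT TGC GGC CTC GTC CCT CTG TGT — no ATG→stop ORF.
ORFs ≥ 12 nucleotides: frame +3 24–41 (18 nucleotides). Count = 1.

1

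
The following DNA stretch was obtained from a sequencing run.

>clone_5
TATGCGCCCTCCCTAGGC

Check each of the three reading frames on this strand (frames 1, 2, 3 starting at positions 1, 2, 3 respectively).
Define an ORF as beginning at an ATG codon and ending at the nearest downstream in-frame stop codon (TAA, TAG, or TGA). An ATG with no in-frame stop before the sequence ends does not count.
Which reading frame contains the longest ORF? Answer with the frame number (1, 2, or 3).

2

Frame 1: TAT GCG CCC TCC CTA GGC — no ATG→stop ORF.
Frame 2: ATG CGC CCT CCC TAG — ATG at 2, stop TAG at 14 → 15 nt.
Frame 3: TGC GCC CTC CCT AGG — no ATG→stop ORF.
Longest ORF is 15 nt in frame 2 (positions 2–16).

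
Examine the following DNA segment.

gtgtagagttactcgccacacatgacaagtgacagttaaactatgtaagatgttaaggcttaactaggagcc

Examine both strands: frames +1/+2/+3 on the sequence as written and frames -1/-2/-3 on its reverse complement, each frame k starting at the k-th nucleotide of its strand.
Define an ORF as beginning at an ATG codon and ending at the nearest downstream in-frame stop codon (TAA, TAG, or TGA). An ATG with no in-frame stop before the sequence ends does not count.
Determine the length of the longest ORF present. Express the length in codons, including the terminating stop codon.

6

Reverse complement (5'→3'): GGCTCCTAGTTAAGCCTTAACATCTTACATAGTTTAACTGTCACTTGTCATGTGTGGCGAGTAACTCTACAC
Frame +1: GTG TAG AGT TAC TCG CCA CAC ATG ACA AGT GAC AGT TAA ACT ATG TAA GAT GTT AAG GCT TAA CTA GGA GCC — ATG at 22, stop TAA at 37 → 18 nt; ATG at 43, stop TAA at 46 → 6 nt.
Frame +2: TGT AGA GTT ACT CGC CAC ACA TGA CAA GTG ACA GTT AAA CTA TGT AAG ATG TTA AGG CTT AAC TAG GAG — ATG at 50, stop TAG at 65 → 18 nt.
Frame +3: GTA GAG TTA CTC GCC ACA CAT GAC AAG TGA CAG TTA AAC TAT GTA AGA TGT TAA GGC TTA ACT AGG AGC — no ATG→stop ORF.
Frame -1: GGC TCC TAG TTA AGC CTT AAC ATC TTA CAT AGT TTA ACT GTC ACT TGT CAT GTG TGG CGA GTA ACT CTA CAC — no ATG→stop ORF.
Frame -2: GCT CCT AGT TAA GCC TTA ACA TCT TAC ATA GTT TAA CTG TCA CTT GTC ATG TGT GGC GAG TAA CTC TAC — ATG at 50, stop TAA at 62 → 15 nt.
Frame -3: CTC CTA GTT AAG CCT TAA CAT CTT ACA TAG TTT AAC TGT CAC TTG TCA TGT GTG GCG AGT AAC TCT ACA — no ATG→stop ORF.
Longest: frame +1, positions 22–39, 18 nt = 6 codons = 5 aa. → 6 codons.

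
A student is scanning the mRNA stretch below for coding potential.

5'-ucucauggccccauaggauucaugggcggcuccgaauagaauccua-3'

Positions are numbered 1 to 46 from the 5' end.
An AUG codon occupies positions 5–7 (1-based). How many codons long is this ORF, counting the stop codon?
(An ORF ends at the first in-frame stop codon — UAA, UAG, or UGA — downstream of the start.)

4

Codons from position 5: AUG (5–7), GCC (8–10), CCA (11–13), UAG (14–16).
UAG is the first in-frame stop; that's 4 codons including the stop.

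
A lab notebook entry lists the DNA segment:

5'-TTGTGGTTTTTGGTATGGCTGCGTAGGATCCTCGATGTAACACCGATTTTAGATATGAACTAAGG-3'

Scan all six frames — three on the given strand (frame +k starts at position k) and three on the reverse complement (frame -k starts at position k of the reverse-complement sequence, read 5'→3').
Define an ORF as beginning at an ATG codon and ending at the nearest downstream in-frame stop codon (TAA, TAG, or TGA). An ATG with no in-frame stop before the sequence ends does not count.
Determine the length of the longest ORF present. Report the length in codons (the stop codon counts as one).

Reverse complement (5'→3'): CCTTAGTTCATATCTAAAATCGGTGTTACATCGAGGATCCTACGCAGCCATACCAAAAACCACAA
Frame +1: TTG TGG TTT TTG GTA TGG CTG CGT AGG ATC CTC GAT GTA ACA CCG ATT TTA GAT ATG AAC TAA — ATG at 55, stop TAA at 61 → 9 nt.
Frame +2: TGT GGT TTT TGG TAT GGC TGC GTA GGA TCC TCG ATG TAA CAC CGA TTT TAG ATA TGA ACT AAG — ATG at 35, stop TAA at 38 → 6 nt.
Frame +3: GTG GTT TTT GGT ATG GCT GCG TAG GAT CCT CGA TGT AAC ACC GAT TTT AGA TAT GAA CTA AGG — ATG at 15, stop TAG at 24 → 12 nt.
Frame -1: CCT TAG TTC ATA TCT AAA ATC GGT GTT ACA TCG AGG ATC CTA CGC AGC CAT ACC AAA AAC CAC — no ATG→stop ORF.
Frame -2: CTT AGT TCA TAT CTA AAA TCG GTG TTA CAT CGA GGA TCC TAC GCA GCC ATA CCA AAA ACC ACA — no ATG→stop ORF.
Frame -3: TTA GTT CAT ATC TAA AAT CGG TGT TAC ATC GAG GAT CCT ACG CAG CCA TAC CAA AAA CCA CAA — no ATG→stop ORF.
Longest: frame +3, positions 15–26, 12 nt = 4 codons = 3 aa. → 4 codons.

4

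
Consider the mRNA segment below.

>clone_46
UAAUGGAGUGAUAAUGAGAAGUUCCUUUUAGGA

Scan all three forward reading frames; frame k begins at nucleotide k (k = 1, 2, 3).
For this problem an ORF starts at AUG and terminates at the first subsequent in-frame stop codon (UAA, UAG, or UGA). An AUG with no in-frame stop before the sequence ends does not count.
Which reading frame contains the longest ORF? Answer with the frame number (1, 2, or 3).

2

Frame 1: UAA UGG AGU GAU AAU GAG AAG UUC CUU UUA GGA — no AUG→stop ORF.
Frame 2: AAU GGA GUG AUA AUG AGA AGU UCC UUU UAG — AUG at 14, stop UAG at 29 → 18 nt.
Frame 3: AUG GAG UGA UAA UGA GAA GUU CCU UUU AGG — AUG at 3, stop UGA at 9 → 9 nt.
Longest ORF is 18 nt in frame 2 (positions 14–31).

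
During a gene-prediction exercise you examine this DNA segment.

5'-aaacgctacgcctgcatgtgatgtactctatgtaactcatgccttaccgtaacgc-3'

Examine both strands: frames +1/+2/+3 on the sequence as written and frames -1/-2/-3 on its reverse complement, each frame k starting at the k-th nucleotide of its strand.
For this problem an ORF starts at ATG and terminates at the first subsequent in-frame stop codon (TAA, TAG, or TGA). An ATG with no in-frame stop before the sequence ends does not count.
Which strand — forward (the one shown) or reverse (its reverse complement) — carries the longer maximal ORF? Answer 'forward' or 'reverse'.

Reverse complement (5'→3'): GCGTTACGGTAAGGCATGAGTTACATAGAGTACATCACATGCAGGCGTAGCGTTT
Frame +1: AAA CGC TAC GCC TGC ATG TGA TGT ACT CTA TGT AAC TCA TGC CTT ACC GTA ACG — ATG at 16, stop TGA at 19 → 6 nt.
Frame +2: AAC GCT ACG CCT GCA TGT GAT GTA CTC TAT GTA ACT CAT GCC TTA CCG TAA CGC — no ATG→stop ORF.
Frame +3: ACG CTA CGC CTG CAT GTG ATG TAC TCT ATG TAA CTC ATG CCT TAC CGT AAC — ATG at 21, stop TAA at 33 → 15 nt; ATG at 30, stop TAA at 33 → 6 nt.
Frame -1: GCG TTA CGG TAA GGC ATG AGT TAC ATA GAG TAC ATC ACA TGC AGG CGT AGC GTT — no ATG→stop ORF.
Frame -2: CGT TAC GGT AAG GCA TGA GTT ACA TAG AGT ACA TCA CAT GCA GGC GTA GCG TTT — no ATG→stop ORF.
Frame -3: GTT ACG GTA AGG CAT GAG TTA CAT AGA GTA CAT CAC ATG CAG GCG TAG CGT — ATG at 39, stop TAG at 48 → 12 nt.
Forward-strand max 15 nt; reverse-strand max 12 nt. The forward strand has the longer ORF.

forward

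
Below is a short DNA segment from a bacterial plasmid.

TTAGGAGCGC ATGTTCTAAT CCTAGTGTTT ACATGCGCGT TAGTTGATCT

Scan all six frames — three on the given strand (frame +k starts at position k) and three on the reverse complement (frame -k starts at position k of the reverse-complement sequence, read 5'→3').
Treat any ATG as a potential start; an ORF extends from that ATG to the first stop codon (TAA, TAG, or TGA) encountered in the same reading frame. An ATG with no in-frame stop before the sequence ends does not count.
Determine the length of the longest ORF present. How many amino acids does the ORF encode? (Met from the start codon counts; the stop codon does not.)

Reverse complement (5'→3'): AGATCAACTAACGCGCATGTAAACACTAGGATTAGAACATGCGCTCCTAA
Frame +1: TTA GGA GCG CAT GTT CTA ATC CTA GTG TTT ACA TGC GCG TTA GTT GAT — no ATG→stop ORF.
Frame +2: TAG GAG CGC ATG TTC TAA TCC TAG TGT TTA CAT GCG CGT TAG TTG ATC — ATG at 11, stop TAA at 17 → 9 nt.
Frame +3: AGG AGC GCA TGT TCT AAT CCT AGT GTT TAC ATG CGC GTT AGT TGA TCT — ATG at 33, stop TGA at 45 → 15 nt.
Frame -1: AGA TCA ACT AAC GCG CAT GTA AAC ACT AGG ATT AGA ACA TGC GCT CCT — no ATG→stop ORF.
Frame -2: GAT CAA CTA ACG CGC ATG TAA ACA CTA GGA TTA GAA CAT GCG CTC CTA — ATG at 17, stop TAA at 20 → 6 nt.
Frame -3: ATC AAC TAA CGC GCA TGT AAA CAC TAG GAT TAG AAC ATG CGC TCC TAA — ATG at 39, stop TAA at 48 → 12 nt.
Longest: frame +3, positions 33–47, 15 nt = 5 codons = 4 aa. → 4 amino acids.

4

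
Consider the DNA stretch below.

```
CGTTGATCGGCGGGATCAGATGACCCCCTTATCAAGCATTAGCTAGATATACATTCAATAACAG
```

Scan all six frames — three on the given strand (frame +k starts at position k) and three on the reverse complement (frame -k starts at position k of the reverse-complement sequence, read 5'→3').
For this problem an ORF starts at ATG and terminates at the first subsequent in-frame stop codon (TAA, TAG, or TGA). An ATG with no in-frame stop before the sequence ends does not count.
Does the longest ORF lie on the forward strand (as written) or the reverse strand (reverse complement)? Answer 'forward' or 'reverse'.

Reverse complement (5'→3'): CTGTTATTGAATGTATATCTAGCTAATGCTTGATAAGGGGGTCATCTGATCCCGCCGATCAACG
Frame +1: CGT TGA TCG GCG GGA TCA GAT GAC CCC CTT ATC AAG CAT TAG CTA GAT ATA CAT TCA ATA ACA — no ATG→stop ORF.
Frame +2: GTT GAT CGG CGG GAT CAG ATG ACC CCC TTA TCA AGC ATT AGC TAG ATA TAC ATT CAA TAA CAG — ATG at 20, stop TAG at 44 → 27 nt.
Frame +3: TTG ATC GGC GGG ATC AGA TGA CCC CCT TAT CAA GCA TTA GCT AGA TAT ACA TTC AAT AAC — no ATG→stop ORF.
Frame -1: CTG TTA TTG AAT GTA TAT CTA GCT AAT GCT TGA TAA GGG GGT CAT CTG ATC CCG CCG ATC AAC — no ATG→stop ORF.
Frame -2: TGT TAT TGA ATG TAT ATC TAG CTA ATG CTT GAT AAG GGG GTC ATC TGA TCC CGC CGA TCA ACG — ATG at 11, stop TAG at 20 → 12 nt; ATG at 26, stop TGA at 47 → 24 nt.
Frame -3: GTT ATT GAA TGT ATA TCT AGC TAA TGC TTG ATA AGG GGG TCA TCT GAT CCC GCC GAT CAA — no ATG→stop ORF.
Forward-strand max 27 nt; reverse-strand max 24 nt. The forward strand has the longer ORF.

forward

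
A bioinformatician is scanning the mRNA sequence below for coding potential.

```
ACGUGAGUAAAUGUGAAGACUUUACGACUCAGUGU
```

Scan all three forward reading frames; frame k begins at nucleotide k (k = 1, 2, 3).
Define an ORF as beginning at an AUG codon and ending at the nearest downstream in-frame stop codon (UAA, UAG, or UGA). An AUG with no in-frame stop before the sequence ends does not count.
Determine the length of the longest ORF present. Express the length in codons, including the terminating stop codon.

2

Frame 1: ACG UGA GUA AAU GUG AAG ACU UUA CGA CUC AGU — no AUG→stop ORF.
Frame 2: CGU GAG UAA AUG UGA AGA CUU UAC GAC UCA GUG — AUG at 11, stop UGA at 14 → 6 nt.
Frame 3: GUG AGU AAA UGU GAA GAC UUU ACG ACU CAG UGU — no AUG→stop ORF.
Longest: frame 2, positions 11–16, 6 nt = 2 codons = 1 aa. → 2 codons.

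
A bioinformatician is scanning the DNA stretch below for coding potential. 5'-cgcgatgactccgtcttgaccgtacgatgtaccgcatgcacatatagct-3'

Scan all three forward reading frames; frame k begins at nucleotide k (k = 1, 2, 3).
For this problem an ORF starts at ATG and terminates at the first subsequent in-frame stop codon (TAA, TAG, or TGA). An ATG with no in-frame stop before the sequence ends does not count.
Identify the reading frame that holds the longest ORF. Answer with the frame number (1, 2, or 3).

Frame 1: CGC GAT GAC TCC GTC TTG ACC GTA CGA TGT ACC GCA TGC ACA TAT AGC — no ATG→stop ORF.
Frame 2: GCG ATG ACT CCG TCT TGA CCG TAC GAT GTA CCG CAT GCA CAT ATA GCT — ATG at 5, stop TGA at 17 → 15 nt.
Frame 3: CGA TGA CTC CGT CTT GAC CGT ACG ATG TAC CGC ATG CAC ATA TAG — ATG at 27, stop TAG at 45 → 21 nt; ATG at 36, stop TAG at 45 → 12 nt.
Longest ORF is 21 nt in frame 3 (positions 27–47).

3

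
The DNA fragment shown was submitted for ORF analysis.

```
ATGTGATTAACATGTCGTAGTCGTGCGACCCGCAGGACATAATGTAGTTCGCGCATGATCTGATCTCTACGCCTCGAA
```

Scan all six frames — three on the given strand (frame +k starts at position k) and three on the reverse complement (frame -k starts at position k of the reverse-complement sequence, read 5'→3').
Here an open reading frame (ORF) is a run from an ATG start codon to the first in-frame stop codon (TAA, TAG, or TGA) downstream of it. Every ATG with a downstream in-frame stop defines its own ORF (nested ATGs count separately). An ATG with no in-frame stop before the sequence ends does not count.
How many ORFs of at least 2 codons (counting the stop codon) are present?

Reverse complement (5'→3'): TTCGAGGCGTAGAGATCAGATCATGCGCGAACTACATTATGTCCTGCGGGTCGCACGACTACGACATGTTAATCACAT
Frame +1: ATG TGA TTA ACA TGT CGT AGT CGT GCG ACC CGC AGG ACA TAA TGT AGT TCG CGC ATG ATC TGA TCT CTA CGC CTC GAA — ATG at 1, stop TGA at 4 → 6 nt; ATG at 55, stop TGA at 61 → 9 nt.
Frame +2: TGT GAT TAA CAT GTC GTA GTC GTG CGA CCC GCA GGA CAT AAT GTA GTT CGC GCA TGA TCT GAT CTC TAC GCC TCG — no ATG→stop ORF.
Frame +3: GTG ATT AAC ATG TCG TAG TCG TGC GAC CCG CAG GAC ATA ATG TAG TTC GCG CAT GAT CTG ATC TCT ACG CCT CGA — ATG at 12, stop TAG at 18 → 9 nt; ATG at 42, stop TAG at 45 → 6 nt.
Frame -1: TTC GAG GCG TAG AGA TCA GAT CAT GCG CGA ACT ACA TTA TGT CCT GCG GGT CGC ACG ACT ACG ACA TGT TAA TCA CAT — no ATG→stop ORF.
Frame -2: TCG AGG CGT AGA GAT CAG ATC ATG CGC GAA CTA CAT TAT GTC CTG CGG GTC GCA CGA CTA CGA CAT GTT AAT CAC — no ATG→stop ORF.
Frame -3: CGA GGC GTA GAG ATC AGA TCA TGC GCG AAC TAC ATT ATG TCC TGC GGG TCG CAC GAC TAC GAC ATG TTA ATC ACA — no ATG→stop ORF.
ORFs ≥ 2 codons: frame +1 1–6 (2 codons), frame +1 55–63 (3 codons), frame +3 12–20 (3 codons), frame +3 42–47 (2 codons). Count = 4.

4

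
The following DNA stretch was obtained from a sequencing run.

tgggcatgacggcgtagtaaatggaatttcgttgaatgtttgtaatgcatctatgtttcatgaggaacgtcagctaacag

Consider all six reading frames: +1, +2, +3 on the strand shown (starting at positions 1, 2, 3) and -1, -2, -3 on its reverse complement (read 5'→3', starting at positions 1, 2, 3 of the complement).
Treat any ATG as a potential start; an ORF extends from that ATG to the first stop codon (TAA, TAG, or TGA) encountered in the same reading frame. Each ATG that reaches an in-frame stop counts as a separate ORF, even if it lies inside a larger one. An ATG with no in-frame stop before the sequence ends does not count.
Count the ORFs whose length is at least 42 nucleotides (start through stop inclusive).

Reverse complement (5'→3'): CTGTTAGCTGACGTTCCTCATGAAACATAGATGCATTACAAACATTCAACGAAATTCCATTTACTACGCCGTCATGCCCA
Frame +1: TGG GCA TGA CGG CGT AGT AAA TGG AAT TTC GTT GAA TGT TTG TAA TGC ATC TAT GTT TCA TGA GGA ACG TCA GCT AAC — no ATG→stop ORF.
Frame +2: GGG CAT GAC GGC GTA GTA AAT GGA ATT TCG TTG AAT GTT TGT AAT GCA TCT ATG TTT CAT GAG GAA CGT CAG CTA ACA — no ATG→stop ORF.
Frame +3: GGC ATG ACG GCG TAG TAA ATG GAA TTT CGT TGA ATG TTT GTA ATG CAT CTA TGT TTC ATG AGG AAC GTC AGC TAA CAG — ATG at 6, stop TAG at 15 → 12 nt; ATG at 21, stop TGA at 33 → 15 nt; ATG at 36, stop TAA at 75 → 42 nt; ATG at 45, stop TAA at 75 → 33 nt; ATG at 60, stop TAA at 75 → 18 nt.
Frame -1: CTG TTA GCT GAC GTT CCT CAT GAA ACA TAG ATG CAT TAC AAA CAT TCA ACG AAA TTC CAT TTA CTA CGC CGT CAT GCC — no ATG→stop ORF.
Frame -2: TGT TAG CTG ACG TTC CTC ATG AAA CAT AGA TGC ATT ACA AAC ATT CAA CGA AAT TCC ATT TAC TAC GCC GTC ATG CCC — no ATG→stop ORF.
Frame -3: GTT AGC TGA CGT TCC TCA TGA AAC ATA GAT GCA TTA CAA ACA TTC AAC GAA ATT CCA TTT ACT ACG CCG TCA TGC CCA — no ATG→stop ORF.
ORFs ≥ 42 nucleotides: frame +3 36–77 (42 nucleotides). Count = 1.

1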